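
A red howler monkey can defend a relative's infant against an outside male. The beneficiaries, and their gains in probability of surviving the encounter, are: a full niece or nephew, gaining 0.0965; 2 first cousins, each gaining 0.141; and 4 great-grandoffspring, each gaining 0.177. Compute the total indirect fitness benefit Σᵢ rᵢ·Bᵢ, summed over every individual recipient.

r to a full niece or nephew = 0.25 (full aunt/uncle↔niece/nephew: two paths of length 3 through the shared grandparent pair: r = 2·(1/2)^3 = 1/4).
r to a first cousin = 1/8 (first cousins share one grandparent pair — two paths of length 4: r = 2·(1/2)^4 = 1/8).
r to a great-grandoffspring = 1/8 (three parent–offspring links: r = (1/2)^3 = 1/8).
Summing one r·B term per recipient: 1·0.25·0.0965 + 2·0.125·0.141 + 4·0.125·0.177 = 0.147875.

0.147875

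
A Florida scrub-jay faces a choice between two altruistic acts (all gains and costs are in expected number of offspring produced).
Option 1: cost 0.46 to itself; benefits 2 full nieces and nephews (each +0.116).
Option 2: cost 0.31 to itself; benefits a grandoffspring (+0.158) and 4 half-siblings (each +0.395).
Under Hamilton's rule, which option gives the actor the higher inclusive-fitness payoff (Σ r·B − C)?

Option 2

Option 1: r to a full niece or nephew = 0.25.
Option 1: Σ r·B − C = (2·0.25·0.116) − 0.46 = -0.402.
Option 2: r to a grandoffspring = 0.25.
Option 2: r to a half-sibling = 0.25.
Option 2: Σ r·B − C = (1·0.25·0.158 + 4·0.25·0.395) − 0.31 = 0.1245.
Option 2 has the higher net inclusive-fitness payoff.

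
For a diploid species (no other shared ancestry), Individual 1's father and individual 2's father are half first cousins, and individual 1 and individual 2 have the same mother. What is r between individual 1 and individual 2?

Wright's path rule: contributions from independent ancestry routes add.
Individual 1 and individual 2 are related in two ways: half second cousins through their fathers (r = 1/64) and half-sibs through their shared mother (r = 1/4).
r = 1/64 + 1/4 = 17/64 = 0.265625.

0.265625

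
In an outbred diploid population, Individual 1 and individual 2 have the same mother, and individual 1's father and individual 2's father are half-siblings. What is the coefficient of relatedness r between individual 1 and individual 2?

0.3125

Independent pedigree routes through distinct common ancestors add.
Individual 1 and individual 2 are related in two ways: half-sibs through their shared mother (r = 1/4) and half first cousins through their fathers (r = 1/16).
r = 1/4 + 1/16 = 0.3125.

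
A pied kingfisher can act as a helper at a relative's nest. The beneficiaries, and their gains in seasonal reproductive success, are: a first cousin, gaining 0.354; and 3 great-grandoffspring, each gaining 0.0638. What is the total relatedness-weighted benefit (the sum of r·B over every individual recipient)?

r to a first cousin = 1/8 (first cousins share one grandparent pair — two paths of length 4: r = 2·(1/2)^4 = 1/8).
r to a great-grandoffspring = 0.125 (three parent–offspring links: r = (1/2)^3 = 1/8).
Summing one r·B term per recipient: 1·0.125·0.354 + 3·0.125·0.0638 = 0.068175.

0.068175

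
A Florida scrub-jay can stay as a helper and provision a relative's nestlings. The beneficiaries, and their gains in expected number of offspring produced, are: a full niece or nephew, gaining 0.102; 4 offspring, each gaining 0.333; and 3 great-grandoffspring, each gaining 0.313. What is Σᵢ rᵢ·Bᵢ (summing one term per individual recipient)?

0.808875

r to a full niece or nephew = 1/4 (full aunt/uncle↔niece/nephew: two paths of length 3 through the shared grandparent pair: r = 2·(1/2)^3 = 1/4).
r to an offspring = 1/2 (one parent–offspring link: r = (1/2)^1 = 1/2).
r to a great-grandoffspring = 1/8 (three parent–offspring links: r = (1/2)^3 = 1/8).
Summing one r·B term per recipient: 1·0.25·0.102 + 4·0.5·0.333 + 3·0.125·0.313 = 0.808875.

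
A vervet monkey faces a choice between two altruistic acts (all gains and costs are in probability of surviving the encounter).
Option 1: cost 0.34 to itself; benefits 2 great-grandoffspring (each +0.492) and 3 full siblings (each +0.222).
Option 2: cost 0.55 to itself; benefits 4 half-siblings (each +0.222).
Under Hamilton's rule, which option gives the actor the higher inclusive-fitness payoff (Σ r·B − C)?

Option 1

Option 1: r to a great-grandoffspring = 0.125.
Option 1: r to a full sibling = 0.5.
Option 1: Σ r·B − C = (2·0.125·0.492 + 3·0.5·0.222) − 0.34 = 0.116.
Option 2: r to a half-sibling = 0.25.
Option 2: Σ r·B − C = (4·0.25·0.222) − 0.55 = -0.328.
Option 1 has the higher net inclusive-fitness payoff.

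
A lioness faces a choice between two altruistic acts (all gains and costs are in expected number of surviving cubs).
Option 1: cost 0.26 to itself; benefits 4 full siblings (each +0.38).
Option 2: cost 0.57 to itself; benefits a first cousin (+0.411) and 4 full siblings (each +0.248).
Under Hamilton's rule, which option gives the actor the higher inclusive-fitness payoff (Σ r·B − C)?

Option 1

Option 1: r to a full sibling = 0.5.
Option 1: Σ r·B − C = (4·0.5·0.38) − 0.26 = 0.5.
Option 2: r to a first cousin = 0.125.
Option 2: r to a full sibling = 0.5.
Option 2: Σ r·B − C = (1·0.125·0.411 + 4·0.5·0.248) − 0.57 = -0.022625.
Option 1 has the higher net inclusive-fitness payoff.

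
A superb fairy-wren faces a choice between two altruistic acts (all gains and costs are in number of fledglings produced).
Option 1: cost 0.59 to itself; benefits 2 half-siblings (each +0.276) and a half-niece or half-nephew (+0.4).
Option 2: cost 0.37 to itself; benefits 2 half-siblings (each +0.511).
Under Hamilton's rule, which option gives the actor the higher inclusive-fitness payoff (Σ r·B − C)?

Option 1: r to a half-sibling = 0.25.
Option 1: r to a half-niece or half-nephew = 0.125.
Option 1: Σ r·B − C = (2·0.25·0.276 + 1·0.125·0.4) − 0.59 = -0.402.
Option 2: r to a half-sibling = 0.25.
Option 2: Σ r·B − C = (2·0.25·0.511) − 0.37 = -0.1145.
Option 2 has the higher net inclusive-fitness payoff.

Option 2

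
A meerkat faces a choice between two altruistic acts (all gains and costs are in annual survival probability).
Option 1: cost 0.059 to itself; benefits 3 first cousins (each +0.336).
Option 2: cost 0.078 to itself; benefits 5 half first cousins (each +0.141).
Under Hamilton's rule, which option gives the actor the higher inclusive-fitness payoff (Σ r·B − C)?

Option 1: r to a first cousin = 0.125.
Option 1: Σ r·B − C = (3·0.125·0.336) − 0.059 = 0.067.
Option 2: r to a half first cousin = 0.0625.
Option 2: Σ r·B − C = (5·0.0625·0.141) − 0.078 = -0.0339375.
Option 1 has the higher net inclusive-fitness payoff.

Option 1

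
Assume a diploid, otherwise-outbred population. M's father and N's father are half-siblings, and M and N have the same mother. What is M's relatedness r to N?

0.3125

With two independent routes of shared ancestry, r is the sum of the two contributions.
M and N are related in two ways: half first cousins through their fathers (r = 1/16) and half-sibs through their shared mother (r = 1/4).
r = 1/16 + 1/4 = 0.3125.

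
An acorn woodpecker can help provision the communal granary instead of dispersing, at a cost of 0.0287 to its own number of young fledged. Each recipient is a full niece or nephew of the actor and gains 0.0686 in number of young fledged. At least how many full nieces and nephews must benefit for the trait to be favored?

2

r to a full niece or nephew = 0.25 (full aunt/uncle↔niece/nephew: two paths of length 3 through the shared grandparent pair: r = 2·(1/2)^3 = 1/4).
Hamilton's rule: n·r·B > C  ⇒  n > C/(r·B) = 0.0287/(0.25·0.0686) = 1.673.
The smallest integer exceeding 1.673 is 2.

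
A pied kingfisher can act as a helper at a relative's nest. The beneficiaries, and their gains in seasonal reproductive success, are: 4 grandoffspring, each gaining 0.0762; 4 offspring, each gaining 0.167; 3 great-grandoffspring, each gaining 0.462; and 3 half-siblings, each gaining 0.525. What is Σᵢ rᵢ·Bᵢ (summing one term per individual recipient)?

0.9772

r to a grandoffspring = 1/4 (two parent–offspring links: r = (1/2)^2 = 1/4).
r to an offspring = 0.5 (one parent–offspring link: r = (1/2)^1 = 1/2).
r to a great-grandoffspring = 1/8 (three parent–offspring links: r = (1/2)^3 = 1/8).
r to a half-sibling = 0.25 (half-sibs share one parent — one path of length 2: r = (1/2)^2 = 1/4).
Summing one r·B term per recipient: 4·0.25·0.0762 + 4·0.5·0.167 + 3·0.125·0.462 + 3·0.25·0.525 = 0.9772.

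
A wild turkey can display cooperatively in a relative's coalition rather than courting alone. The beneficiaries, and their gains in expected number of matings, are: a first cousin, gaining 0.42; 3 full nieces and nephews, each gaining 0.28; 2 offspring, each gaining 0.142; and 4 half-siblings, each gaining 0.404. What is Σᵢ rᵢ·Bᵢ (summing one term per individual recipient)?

r to a first cousin = 1/8 (first cousins share one grandparent pair — two paths of length 4: r = 2·(1/2)^4 = 1/8).
r to a full niece or nephew = 1/4 (full aunt/uncle↔niece/nephew: two paths of length 3 through the shared grandparent pair: r = 2·(1/2)^3 = 1/4).
r to an offspring = 1/2 (one parent–offspring link: r = (1/2)^1 = 1/2).
r to a half-sibling = 1/4 (half-sibs share one parent — one path of length 2: r = (1/2)^2 = 1/4).
Summing one r·B term per recipient: 1·0.125·0.42 + 3·0.25·0.28 + 2·0.5·0.142 + 4·0.25·0.404 = 0.8085.

0.8085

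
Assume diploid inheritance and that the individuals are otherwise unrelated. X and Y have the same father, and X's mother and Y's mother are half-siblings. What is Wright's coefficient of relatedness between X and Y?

0.3125

Independent pedigree routes through distinct common ancestors add.
X and Y are related in two ways: half-sibs through their shared father (r = 1/4) and half first cousins through their mothers (r = 1/16).
r = 1/4 + 1/16 = 0.3125.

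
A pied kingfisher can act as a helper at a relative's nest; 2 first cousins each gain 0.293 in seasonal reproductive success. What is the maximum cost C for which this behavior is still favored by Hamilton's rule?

r to a first cousin = 0.125 (first cousins share one grandparent pair — two paths of length 4: r = 2·(1/2)^4 = 1/8).
Hamilton's rule: n·r·B > C, so the trait is favored while C < n·r·B = 2·0.125·0.293 = 0.07325.

0.07325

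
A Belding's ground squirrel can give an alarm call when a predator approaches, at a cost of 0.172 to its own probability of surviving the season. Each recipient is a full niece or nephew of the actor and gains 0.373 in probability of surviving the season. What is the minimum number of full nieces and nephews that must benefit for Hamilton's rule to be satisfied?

2

r to a full niece or nephew = 0.25 (full aunt/uncle↔niece/nephew: two paths of length 3 through the shared grandparent pair: r = 2·(1/2)^3 = 1/4).
Hamilton's rule: n·r·B > C  ⇒  n > C/(r·B) = 0.172/(0.25·0.373) = 1.845.
The smallest integer exceeding 1.845 is 2.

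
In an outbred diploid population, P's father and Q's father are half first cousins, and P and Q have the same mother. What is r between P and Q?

Independent pedigree routes through distinct common ancestors add.
P and Q are related in two ways: half second cousins through their fathers (r = 1/64) and half-sibs through their shared mother (r = 1/4).
r = 1/64 + 1/4 = 0.265625.

0.265625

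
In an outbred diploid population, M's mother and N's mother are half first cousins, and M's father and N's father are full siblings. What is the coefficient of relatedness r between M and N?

Independent pedigree routes through distinct common ancestors add.
M and N are related in two ways: half second cousins through their mothers (r = 1/64) and first cousins through their fathers (r = 1/8).
r = 1/64 + 1/8 = 0.140625.

0.140625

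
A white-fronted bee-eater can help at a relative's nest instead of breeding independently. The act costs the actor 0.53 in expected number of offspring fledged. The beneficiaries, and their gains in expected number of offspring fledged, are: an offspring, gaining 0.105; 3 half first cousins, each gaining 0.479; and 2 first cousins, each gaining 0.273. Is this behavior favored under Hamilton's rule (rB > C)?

No

Hamilton's rule: the trait is favored when the sum of r·B over every recipient exceeds the actor's cost C.
r to an offspring = 1/2 (one parent–offspring link: r = (1/2)^1 = 1/2).
r to a half first cousin = 1/16 (half first cousins share one grandparent — one path of length 4: r = (1/2)^4 = 1/16).
r to a first cousin = 1/8 (first cousins share one grandparent pair — two paths of length 4: r = 2·(1/2)^4 = 1/8).
Summing one r·B term per recipient: 1·0.5·0.105 + 3·0.0625·0.479 + 2·0.125·0.273 = 0.2105625.
0.2105625 < 0.53: the indirect benefit is less than the cost.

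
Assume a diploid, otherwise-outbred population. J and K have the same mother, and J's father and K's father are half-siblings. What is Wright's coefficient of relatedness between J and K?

0.3125

Wright's path rule: contributions from independent ancestry routes add.
J and K are related in two ways: half-sibs through their shared mother (r = 1/4) and half first cousins through their fathers (r = 1/16).
r = 1/4 + 1/16 = 5/16 = 0.3125.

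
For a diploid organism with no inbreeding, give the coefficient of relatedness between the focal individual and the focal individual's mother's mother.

Each parent–offspring link contributes a factor of 1/2, and independent paths through distinct common ancestors add.
Two parent–offspring links: r = (1/2)^2 = 1/4.

0.25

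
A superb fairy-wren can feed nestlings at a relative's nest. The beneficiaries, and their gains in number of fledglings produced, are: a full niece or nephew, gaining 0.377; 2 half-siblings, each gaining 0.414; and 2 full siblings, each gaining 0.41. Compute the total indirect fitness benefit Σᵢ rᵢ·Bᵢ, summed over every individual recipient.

0.71125

r to a full niece or nephew = 0.25 (full aunt/uncle↔niece/nephew: two paths of length 3 through the shared grandparent pair: r = 2·(1/2)^3 = 1/4).
r to a half-sibling = 0.25 (half-sibs share one parent — one path of length 2: r = (1/2)^2 = 1/4).
r to a full sibling = 1/2 (full sibs share both parents — two paths of length 2: r = 2·(1/2)^2 = 1/2).
Summing one r·B term per recipient: 1·0.25·0.377 + 2·0.25·0.414 + 2·0.5·0.41 = 0.71125.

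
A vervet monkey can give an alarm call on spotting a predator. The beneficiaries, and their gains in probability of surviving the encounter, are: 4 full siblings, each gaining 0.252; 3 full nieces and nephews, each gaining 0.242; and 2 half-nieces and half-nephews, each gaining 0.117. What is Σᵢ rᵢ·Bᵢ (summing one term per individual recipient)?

0.71475

r to a full sibling = 0.5 (full sibs share both parents — two paths of length 2: r = 2·(1/2)^2 = 1/2).
r to a full niece or nephew = 1/4 (full aunt/uncle↔niece/nephew: two paths of length 3 through the shared grandparent pair: r = 2·(1/2)^3 = 1/4).
r to a half-niece or half-nephew = 1/8 (half-aunt/uncle↔niece/nephew: one path of length 3: r = (1/2)^3 = 1/8).
Summing one r·B term per recipient: 4·0.5·0.252 + 3·0.25·0.242 + 2·0.125·0.117 = 0.71475.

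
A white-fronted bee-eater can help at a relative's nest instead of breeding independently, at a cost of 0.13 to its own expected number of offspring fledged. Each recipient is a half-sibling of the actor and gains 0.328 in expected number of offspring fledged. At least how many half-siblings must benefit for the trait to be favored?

r to a half-sibling = 0.25 (half-sibs share one parent — one path of length 2: r = (1/2)^2 = 1/4).
Hamilton's rule: n·r·B > C  ⇒  n > C/(r·B) = 0.13/(0.25·0.328) = 1.585.
The smallest integer exceeding 1.585 is 2.

2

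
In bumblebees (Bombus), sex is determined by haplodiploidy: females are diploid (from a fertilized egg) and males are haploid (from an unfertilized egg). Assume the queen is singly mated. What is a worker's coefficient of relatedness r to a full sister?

Haplodiploid full sisters inherit their father's entire haploid genome identically (contributing 1/2) and on average half of their mother's contribution (1/2 · 1/2 = 1/4); r = 1/2 + 1/4 = 3/4.

0.75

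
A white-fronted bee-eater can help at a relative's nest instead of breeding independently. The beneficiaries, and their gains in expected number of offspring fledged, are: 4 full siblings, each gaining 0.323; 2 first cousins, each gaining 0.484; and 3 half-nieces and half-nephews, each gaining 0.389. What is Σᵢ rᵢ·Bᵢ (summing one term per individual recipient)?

r to a full sibling = 1/2 (full sibs share both parents — two paths of length 2: r = 2·(1/2)^2 = 1/2).
r to a first cousin = 1/8 (first cousins share one grandparent pair — two paths of length 4: r = 2·(1/2)^4 = 1/8).
r to a half-niece or half-nephew = 0.125 (half-aunt/uncle↔niece/nephew: one path of length 3: r = (1/2)^3 = 1/8).
Summing one r·B term per recipient: 4·0.5·0.323 + 2·0.125·0.484 + 3·0.125·0.389 = 0.912875.

0.912875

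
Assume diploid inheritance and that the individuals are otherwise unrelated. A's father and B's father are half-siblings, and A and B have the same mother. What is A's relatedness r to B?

0.3125

Independent pedigree routes through distinct common ancestors add.
A and B are related in two ways: half first cousins through their fathers (r = 1/16) and half-sibs through their shared mother (r = 1/4).
r = 1/16 + 1/4 = 5/16 = 0.3125.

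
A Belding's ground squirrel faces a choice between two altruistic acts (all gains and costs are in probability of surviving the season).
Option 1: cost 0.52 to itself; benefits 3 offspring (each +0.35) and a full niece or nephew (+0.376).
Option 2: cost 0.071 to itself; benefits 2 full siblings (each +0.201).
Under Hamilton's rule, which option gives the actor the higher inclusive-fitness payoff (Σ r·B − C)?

Option 1: r to an offspring = 0.5.
Option 1: r to a full niece or nephew = 0.25.
Option 1: Σ r·B − C = (3·0.5·0.35 + 1·0.25·0.376) − 0.52 = 0.099.
Option 2: r to a full sibling = 0.5.
Option 2: Σ r·B − C = (2·0.5·0.201) − 0.071 = 0.13.
Option 2 has the higher net inclusive-fitness payoff.

Option 2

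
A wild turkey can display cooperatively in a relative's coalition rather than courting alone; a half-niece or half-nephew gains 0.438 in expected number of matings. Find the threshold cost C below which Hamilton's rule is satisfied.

0.05475

r to a half-niece or half-nephew = 0.125 (half-aunt/uncle↔niece/nephew: one path of length 3: r = (1/2)^3 = 1/8).
Hamilton's rule: n·r·B > C, so the trait is favored while C < n·r·B = 1·0.125·0.438 = 0.05475.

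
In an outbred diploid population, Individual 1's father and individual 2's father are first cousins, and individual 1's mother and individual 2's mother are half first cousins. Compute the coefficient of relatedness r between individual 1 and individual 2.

0.046875

Wright's path rule: contributions from independent ancestry routes add.
Individual 1 and individual 2 are related in two ways: second cousins through their fathers (r = 1/32) and half second cousins through their mothers (r = 1/64).
r = 1/32 + 1/64 = 3/64 = 0.046875.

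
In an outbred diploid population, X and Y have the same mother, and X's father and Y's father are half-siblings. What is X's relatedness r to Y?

0.3125

Wright's path rule: contributions from independent ancestry routes add.
X and Y are related in two ways: half-sibs through their shared mother (r = 1/4) and half first cousins through their fathers (r = 1/16).
r = 1/4 + 1/16 = 0.3125.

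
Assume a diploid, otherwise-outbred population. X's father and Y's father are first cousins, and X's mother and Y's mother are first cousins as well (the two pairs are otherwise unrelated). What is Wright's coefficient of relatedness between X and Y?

0.0625

With two independent routes of shared ancestry, r is the sum of the two contributions.
X and Y are related in two ways: second cousins through their fathers (r = 1/32) and second cousins through their mothers (r = 1/32).
r = 1/32 + 1/32 = 1/16 = 0.0625.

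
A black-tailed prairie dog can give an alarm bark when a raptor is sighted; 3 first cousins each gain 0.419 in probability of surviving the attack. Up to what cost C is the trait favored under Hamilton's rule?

0.157125

r to a first cousin = 1/8 (first cousins share one grandparent pair — two paths of length 4: r = 2·(1/2)^4 = 1/8).
Hamilton's rule: n·r·B > C, so the trait is favored while C < n·r·B = 3·0.125·0.419 = 0.157125.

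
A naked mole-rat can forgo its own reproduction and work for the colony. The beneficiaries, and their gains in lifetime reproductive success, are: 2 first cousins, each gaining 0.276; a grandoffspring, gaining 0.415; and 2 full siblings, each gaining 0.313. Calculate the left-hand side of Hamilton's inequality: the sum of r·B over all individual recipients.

r to a first cousin = 1/8 (first cousins share one grandparent pair — two paths of length 4: r = 2·(1/2)^4 = 1/8).
r to a grandoffspring = 1/4 (two parent–offspring links: r = (1/2)^2 = 1/4).
r to a full sibling = 0.5 (full sibs share both parents — two paths of length 2: r = 2·(1/2)^2 = 1/2).
Summing one r·B term per recipient: 2·0.125·0.276 + 1·0.25·0.415 + 2·0.5·0.313 = 0.48575.

0.48575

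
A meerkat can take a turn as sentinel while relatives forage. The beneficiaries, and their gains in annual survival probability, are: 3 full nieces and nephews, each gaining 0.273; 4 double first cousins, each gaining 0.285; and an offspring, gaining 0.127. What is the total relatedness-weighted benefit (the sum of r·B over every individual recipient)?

0.55325

r to a full niece or nephew = 1/4 (full aunt/uncle↔niece/nephew: two paths of length 3 through the shared grandparent pair: r = 2·(1/2)^3 = 1/4).
r to a double first cousin = 0.25 (double first cousins share both grandparent pairs — four paths of length 4: r = 4·(1/2)^4 = 1/4).
r to an offspring = 1/2 (one parent–offspring link: r = (1/2)^1 = 1/2).
Summing one r·B term per recipient: 3·0.25·0.273 + 4·0.25·0.285 + 1·0.5·0.127 = 0.55325.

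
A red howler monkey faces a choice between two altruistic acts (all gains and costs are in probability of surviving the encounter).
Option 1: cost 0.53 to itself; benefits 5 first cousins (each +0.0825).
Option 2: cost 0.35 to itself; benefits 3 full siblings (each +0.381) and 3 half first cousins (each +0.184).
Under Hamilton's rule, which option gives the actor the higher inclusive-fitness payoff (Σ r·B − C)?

Option 2

Option 1: r to a first cousin = 0.125.
Option 1: Σ r·B − C = (5·0.125·0.0825) − 0.53 = -0.4784375.
Option 2: r to a full sibling = 0.5.
Option 2: r to a half first cousin = 0.0625.
Option 2: Σ r·B − C = (3·0.5·0.381 + 3·0.0625·0.184) − 0.35 = 0.256.
Option 2 has the higher net inclusive-fitness payoff.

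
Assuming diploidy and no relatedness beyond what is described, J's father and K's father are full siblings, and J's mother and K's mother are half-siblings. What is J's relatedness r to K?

Relatedness sums over independent paths through distinct common ancestors.
J and K are related in two ways: first cousins through their fathers (r = 1/8) and half first cousins through their mothers (r = 1/16).
r = 1/8 + 1/16 = 3/16 = 0.1875.

0.1875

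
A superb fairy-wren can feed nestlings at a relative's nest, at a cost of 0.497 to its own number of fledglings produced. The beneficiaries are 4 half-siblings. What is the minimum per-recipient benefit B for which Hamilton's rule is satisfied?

0.497

r to a half-sibling = 1/4 (half-sibs share one parent — one path of length 2: r = (1/2)^2 = 1/4).
Hamilton's rule with n recipients of equal r: n·r·B > C, so B > C/(n·r) = 0.497/(4·0.25) = 0.497.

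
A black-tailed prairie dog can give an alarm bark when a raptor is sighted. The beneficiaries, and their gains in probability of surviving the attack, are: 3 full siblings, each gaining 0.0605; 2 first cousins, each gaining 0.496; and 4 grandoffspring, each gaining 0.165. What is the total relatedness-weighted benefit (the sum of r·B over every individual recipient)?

r to a full sibling = 0.5 (full sibs share both parents — two paths of length 2: r = 2·(1/2)^2 = 1/2).
r to a first cousin = 0.125 (first cousins share one grandparent pair — two paths of length 4: r = 2·(1/2)^4 = 1/8).
r to a grandoffspring = 0.25 (two parent–offspring links: r = (1/2)^2 = 1/4).
Summing one r·B term per recipient: 3·0.5·0.0605 + 2·0.125·0.496 + 4·0.25·0.165 = 0.37975.

0.37975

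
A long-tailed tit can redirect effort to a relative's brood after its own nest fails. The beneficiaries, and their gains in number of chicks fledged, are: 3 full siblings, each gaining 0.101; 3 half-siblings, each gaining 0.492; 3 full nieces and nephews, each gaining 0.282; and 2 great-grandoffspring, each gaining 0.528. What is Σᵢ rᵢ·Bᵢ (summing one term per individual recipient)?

r to a full sibling = 1/2 (full sibs share both parents — two paths of length 2: r = 2·(1/2)^2 = 1/2).
r to a half-sibling = 0.25 (half-sibs share one parent — one path of length 2: r = (1/2)^2 = 1/4).
r to a full niece or nephew = 0.25 (full aunt/uncle↔niece/nephew: two paths of length 3 through the shared grandparent pair: r = 2·(1/2)^3 = 1/4).
r to a great-grandoffspring = 1/8 (three parent–offspring links: r = (1/2)^3 = 1/8).
Summing one r·B term per recipient: 3·0.5·0.101 + 3·0.25·0.492 + 3·0.25·0.282 + 2·0.125·0.528 = 0.864.

0.864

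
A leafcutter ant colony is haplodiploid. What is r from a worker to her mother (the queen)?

0.5

One meiotic link between diploid queen and diploid daughter: r = 1/2.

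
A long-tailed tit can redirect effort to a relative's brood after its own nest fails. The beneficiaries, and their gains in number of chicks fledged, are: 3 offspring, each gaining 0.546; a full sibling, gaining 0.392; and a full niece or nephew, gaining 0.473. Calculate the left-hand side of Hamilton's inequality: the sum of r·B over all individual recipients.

1.13325

r to an offspring = 1/2 (one parent–offspring link: r = (1/2)^1 = 1/2).
r to a full sibling = 0.5 (full sibs share both parents — two paths of length 2: r = 2·(1/2)^2 = 1/2).
r to a full niece or nephew = 1/4 (full aunt/uncle↔niece/nephew: two paths of length 3 through the shared grandparent pair: r = 2·(1/2)^3 = 1/4).
Summing one r·B term per recipient: 3·0.5·0.546 + 1·0.5·0.392 + 1·0.25·0.473 = 1.13325.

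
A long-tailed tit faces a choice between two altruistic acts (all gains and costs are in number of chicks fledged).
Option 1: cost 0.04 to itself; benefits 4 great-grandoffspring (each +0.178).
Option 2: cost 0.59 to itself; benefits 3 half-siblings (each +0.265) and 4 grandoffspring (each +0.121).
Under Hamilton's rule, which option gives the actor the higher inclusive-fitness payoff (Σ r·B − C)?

Option 1

Option 1: r to a great-grandoffspring = 0.125.
Option 1: Σ r·B − C = (4·0.125·0.178) − 0.04 = 0.049.
Option 2: r to a half-sibling = 0.25.
Option 2: r to a grandoffspring = 0.25.
Option 2: Σ r·B − C = (3·0.25·0.265 + 4·0.25·0.121) − 0.59 = -0.27025.
Option 1 has the higher net inclusive-fitness payoff.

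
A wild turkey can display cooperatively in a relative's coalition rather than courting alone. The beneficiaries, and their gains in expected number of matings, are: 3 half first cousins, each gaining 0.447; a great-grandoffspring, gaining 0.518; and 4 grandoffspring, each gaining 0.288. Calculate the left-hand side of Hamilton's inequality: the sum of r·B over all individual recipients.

r to a half first cousin = 1/16 (half first cousins share one grandparent — one path of length 4: r = (1/2)^4 = 1/16).
r to a great-grandoffspring = 0.125 (three parent–offspring links: r = (1/2)^3 = 1/8).
r to a grandoffspring = 0.25 (two parent–offspring links: r = (1/2)^2 = 1/4).
Summing one r·B term per recipient: 3·0.0625·0.447 + 1·0.125·0.518 + 4·0.25·0.288 = 0.4365625.

0.4365625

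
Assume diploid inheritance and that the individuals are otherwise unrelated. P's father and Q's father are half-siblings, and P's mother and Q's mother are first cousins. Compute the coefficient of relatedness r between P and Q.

0.09375

Relatedness sums over independent paths through distinct common ancestors.
P and Q are related in two ways: half first cousins through their fathers (r = 1/16) and second cousins through their mothers (r = 1/32).
r = 1/16 + 1/32 = 3/32 = 0.09375.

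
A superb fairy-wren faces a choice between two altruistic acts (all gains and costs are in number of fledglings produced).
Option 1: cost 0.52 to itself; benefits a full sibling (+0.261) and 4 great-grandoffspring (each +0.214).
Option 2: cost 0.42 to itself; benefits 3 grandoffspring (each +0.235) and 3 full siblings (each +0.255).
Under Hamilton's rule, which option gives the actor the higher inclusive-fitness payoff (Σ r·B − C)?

Option 1: r to a full sibling = 0.5.
Option 1: r to a great-grandoffspring = 0.125.
Option 1: Σ r·B − C = (1·0.5·0.261 + 4·0.125·0.214) − 0.52 = -0.2825.
Option 2: r to a grandoffspring = 0.25.
Option 2: r to a full sibling = 0.5.
Option 2: Σ r·B − C = (3·0.25·0.235 + 3·0.5·0.255) − 0.42 = 0.13875.
Option 2 has the higher net inclusive-fitness payoff.

Option 2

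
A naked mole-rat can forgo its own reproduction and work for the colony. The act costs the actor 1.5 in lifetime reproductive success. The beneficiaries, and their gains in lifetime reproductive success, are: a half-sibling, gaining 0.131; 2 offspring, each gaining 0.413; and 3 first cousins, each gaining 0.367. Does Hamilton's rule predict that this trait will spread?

No

Hamilton's rule: the trait is favored when the sum of r·B over every recipient exceeds the actor's cost C.
r to a half-sibling = 1/4 (half-sibs share one parent — one path of length 2: r = (1/2)^2 = 1/4).
r to an offspring = 0.5 (one parent–offspring link: r = (1/2)^1 = 1/2).
r to a first cousin = 0.125 (first cousins share one grandparent pair — two paths of length 4: r = 2·(1/2)^4 = 1/8).
Summing one r·B term per recipient: 1·0.25·0.131 + 2·0.5·0.413 + 3·0.125·0.367 = 0.583375.
0.583375 < 1.5: the indirect benefit is less than the cost.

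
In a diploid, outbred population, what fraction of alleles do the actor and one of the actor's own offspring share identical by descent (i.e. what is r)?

Each parent–offspring link contributes a factor of 1/2, and independent paths through distinct common ancestors add.
One parent–offspring link: r = (1/2)^1 = 1/2.

0.5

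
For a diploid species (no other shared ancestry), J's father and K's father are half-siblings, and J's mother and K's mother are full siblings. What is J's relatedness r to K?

Wright's path rule: contributions from independent ancestry routes add.
J and K are related in two ways: half first cousins through their fathers (r = 1/16) and first cousins through their mothers (r = 1/8).
r = 1/16 + 1/8 = 3/16 = 0.1875.

0.1875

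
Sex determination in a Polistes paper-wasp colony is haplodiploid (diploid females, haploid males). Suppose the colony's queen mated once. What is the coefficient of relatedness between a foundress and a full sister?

Haplodiploid full sisters inherit their father's entire haploid genome identically (contributing 1/2) and on average half of their mother's contribution (1/2 · 1/2 = 1/4); r = 1/2 + 1/4 = 3/4.

0.75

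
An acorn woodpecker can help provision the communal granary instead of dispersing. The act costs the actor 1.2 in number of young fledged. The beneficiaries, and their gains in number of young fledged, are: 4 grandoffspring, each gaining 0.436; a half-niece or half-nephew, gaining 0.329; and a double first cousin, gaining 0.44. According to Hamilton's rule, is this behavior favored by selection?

No

Hamilton's rule: the trait is favored when the sum of r·B over every recipient exceeds the actor's cost C.
r to a grandoffspring = 0.25 (two parent–offspring links: r = (1/2)^2 = 1/4).
r to a half-niece or half-nephew = 1/8 (half-aunt/uncle↔niece/nephew: one path of length 3: r = (1/2)^3 = 1/8).
r to a double first cousin = 1/4 (double first cousins share both grandparent pairs — four paths of length 4: r = 4·(1/2)^4 = 1/4).
Summing one r·B term per recipient: 4·0.25·0.436 + 1·0.125·0.329 + 1·0.25·0.44 = 0.587125.
0.587125 < 1.2: the indirect benefit is less than the cost.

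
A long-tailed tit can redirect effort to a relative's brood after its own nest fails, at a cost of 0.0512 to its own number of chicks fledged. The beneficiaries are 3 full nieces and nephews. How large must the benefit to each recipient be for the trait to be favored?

0.0683

r to a full niece or nephew = 0.25 (full aunt/uncle↔niece/nephew: two paths of length 3 through the shared grandparent pair: r = 2·(1/2)^3 = 1/4).
Hamilton's rule with n recipients of equal r: n·r·B > C, so B > C/(n·r) = 0.0512/(3·0.25) = 0.0683.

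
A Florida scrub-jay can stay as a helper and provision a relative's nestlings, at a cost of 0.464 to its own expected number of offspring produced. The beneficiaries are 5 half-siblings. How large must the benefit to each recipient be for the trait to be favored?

r to a half-sibling = 1/4 (half-sibs share one parent — one path of length 2: r = (1/2)^2 = 1/4).
Hamilton's rule with n recipients of equal r: n·r·B > C, so B > C/(n·r) = 0.464/(5·0.25) = 0.3712.

0.3712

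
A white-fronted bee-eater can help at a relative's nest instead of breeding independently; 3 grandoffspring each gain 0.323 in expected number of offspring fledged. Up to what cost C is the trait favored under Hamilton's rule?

0.24225

r to a grandoffspring = 1/4 (two parent–offspring links: r = (1/2)^2 = 1/4).
Hamilton's rule: n·r·B > C, so the trait is favored while C < n·r·B = 3·0.25·0.323 = 0.24225.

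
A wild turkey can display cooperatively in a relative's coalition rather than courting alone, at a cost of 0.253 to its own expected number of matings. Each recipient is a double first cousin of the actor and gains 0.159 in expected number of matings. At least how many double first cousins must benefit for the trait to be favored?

7

r to a double first cousin = 0.25 (double first cousins share both grandparent pairs — four paths of length 4: r = 4·(1/2)^4 = 1/4).
Hamilton's rule: n·r·B > C  ⇒  n > C/(r·B) = 0.253/(0.25·0.159) = 6.365.
The smallest integer exceeding 6.365 is 7.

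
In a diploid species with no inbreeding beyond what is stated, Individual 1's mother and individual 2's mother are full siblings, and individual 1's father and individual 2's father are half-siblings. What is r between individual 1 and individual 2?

Independent pedigree routes through distinct common ancestors add.
Individual 1 and individual 2 are related in two ways: first cousins through their mothers (r = 1/8) and half first cousins through their fathers (r = 1/16).
r = 1/8 + 1/16 = 0.1875.

0.1875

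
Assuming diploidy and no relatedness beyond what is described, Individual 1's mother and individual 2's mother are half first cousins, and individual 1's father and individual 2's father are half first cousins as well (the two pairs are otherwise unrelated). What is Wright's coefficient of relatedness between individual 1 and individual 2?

Independent pedigree routes through distinct common ancestors add.
Individual 1 and individual 2 are related in two ways: half second cousins through their mothers (r = 1/64) and half second cousins through their fathers (r = 1/64).
r = 1/64 + 1/64 = 0.03125.

0.03125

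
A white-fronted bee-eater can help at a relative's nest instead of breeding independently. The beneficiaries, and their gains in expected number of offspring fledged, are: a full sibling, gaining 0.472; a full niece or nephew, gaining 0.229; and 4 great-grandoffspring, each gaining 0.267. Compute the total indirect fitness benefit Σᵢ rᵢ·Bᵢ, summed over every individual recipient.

0.42675

r to a full sibling = 1/2 (full sibs share both parents — two paths of length 2: r = 2·(1/2)^2 = 1/2).
r to a full niece or nephew = 1/4 (full aunt/uncle↔niece/nephew: two paths of length 3 through the shared grandparent pair: r = 2·(1/2)^3 = 1/4).
r to a great-grandoffspring = 1/8 (three parent–offspring links: r = (1/2)^3 = 1/8).
Summing one r·B term per recipient: 1·0.5·0.472 + 1·0.25·0.229 + 4·0.125·0.267 = 0.42675.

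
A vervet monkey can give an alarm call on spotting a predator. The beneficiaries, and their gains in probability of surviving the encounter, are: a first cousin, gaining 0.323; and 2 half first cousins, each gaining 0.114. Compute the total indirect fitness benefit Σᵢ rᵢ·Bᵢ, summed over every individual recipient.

r to a first cousin = 0.125 (first cousins share one grandparent pair — two paths of length 4: r = 2·(1/2)^4 = 1/8).
r to a half first cousin = 0.0625 (half first cousins share one grandparent — one path of length 4: r = (1/2)^4 = 1/16).
Summing one r·B term per recipient: 1·0.125·0.323 + 2·0.0625·0.114 = 0.054625.

0.054625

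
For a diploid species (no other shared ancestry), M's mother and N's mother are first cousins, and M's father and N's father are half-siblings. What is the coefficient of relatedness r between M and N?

Independent pedigree routes through distinct common ancestors add.
M and N are related in two ways: second cousins through their mothers (r = 1/32) and half first cousins through their fathers (r = 1/16).
r = 1/32 + 1/16 = 0.09375.

0.09375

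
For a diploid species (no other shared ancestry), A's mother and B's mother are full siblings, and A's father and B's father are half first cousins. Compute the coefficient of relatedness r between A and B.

Wright's path rule: contributions from independent ancestry routes add.
A and B are related in two ways: first cousins through their mothers (r = 1/8) and half second cousins through their fathers (r = 1/64).
r = 1/8 + 1/64 = 9/64 = 0.140625.

0.140625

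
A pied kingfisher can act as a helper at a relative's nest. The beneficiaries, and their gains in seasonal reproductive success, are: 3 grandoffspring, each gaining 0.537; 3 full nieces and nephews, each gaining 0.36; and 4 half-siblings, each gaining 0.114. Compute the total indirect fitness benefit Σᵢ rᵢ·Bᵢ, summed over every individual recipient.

0.78675

r to a grandoffspring = 0.25 (two parent–offspring links: r = (1/2)^2 = 1/4).
r to a full niece or nephew = 1/4 (full aunt/uncle↔niece/nephew: two paths of length 3 through the shared grandparent pair: r = 2·(1/2)^3 = 1/4).
r to a half-sibling = 1/4 (half-sibs share one parent — one path of length 2: r = (1/2)^2 = 1/4).
Summing one r·B term per recipient: 3·0.25·0.537 + 3·0.25·0.36 + 4·0.25·0.114 = 0.78675.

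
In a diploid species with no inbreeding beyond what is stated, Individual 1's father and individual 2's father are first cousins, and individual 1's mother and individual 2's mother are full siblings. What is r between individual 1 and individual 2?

Independent pedigree routes through distinct common ancestors add.
Individual 1 and individual 2 are related in two ways: second cousins through their fathers (r = 1/32) and first cousins through their mothers (r = 1/8).
r = 1/32 + 1/8 = 5/32 = 0.15625.

0.15625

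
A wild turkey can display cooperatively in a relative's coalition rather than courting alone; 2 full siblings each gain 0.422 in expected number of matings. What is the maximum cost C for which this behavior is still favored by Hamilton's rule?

r to a full sibling = 0.5 (full sibs share both parents — two paths of length 2: r = 2·(1/2)^2 = 1/2).
Hamilton's rule: n·r·B > C, so the trait is favored while C < n·r·B = 2·0.5·0.422 = 0.422.

0.422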